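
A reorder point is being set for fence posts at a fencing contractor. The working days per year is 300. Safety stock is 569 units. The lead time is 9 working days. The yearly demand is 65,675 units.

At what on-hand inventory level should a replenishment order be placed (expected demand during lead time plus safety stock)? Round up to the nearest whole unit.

Daily demand d = 65,675 / 300 = 218.917 units/day
Demand during lead time = 218.917 × 9 = 1,970.25
Reorder point = 1,970.25 + 569 = 2,539.25 → round up

2,540 units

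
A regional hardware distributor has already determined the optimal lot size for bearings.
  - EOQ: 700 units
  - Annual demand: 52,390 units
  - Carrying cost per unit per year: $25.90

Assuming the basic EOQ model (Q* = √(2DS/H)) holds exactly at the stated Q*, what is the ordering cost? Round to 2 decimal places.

From Q* = √(2DS/H) ⇒ Q*² = 2DS/H.
S = Q²H / (2D) = 700² × 25.9 / (2 × 52,390) = 121.1204

$121.12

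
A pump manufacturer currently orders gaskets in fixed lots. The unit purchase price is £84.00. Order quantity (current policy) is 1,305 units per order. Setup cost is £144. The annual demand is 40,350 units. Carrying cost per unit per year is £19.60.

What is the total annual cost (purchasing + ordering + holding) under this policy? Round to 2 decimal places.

£3,406,641.41

Annual ordering cost = (D/Q)·S = (40,350/1,305) × 144 = £4,452.41
Annual holding cost  = (Q/2)·H = (1,305/2) × 19.6 = £12,789.00
Purchase cost = D·C = 40,350 × 84 = £3,389,400.00
Total = £4,452.41 + £12,789.00 + £3,389,400.00 = £3,406,641.41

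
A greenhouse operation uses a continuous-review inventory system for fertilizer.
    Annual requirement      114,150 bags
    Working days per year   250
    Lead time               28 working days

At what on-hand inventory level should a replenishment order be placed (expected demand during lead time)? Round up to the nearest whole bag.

12,785 bags

Daily demand d = 114,150 / 250 = 456.600 bags/day
Demand during lead time = 456.600 × 28 = 12,784.80
Reorder point = 12,784.80 → round up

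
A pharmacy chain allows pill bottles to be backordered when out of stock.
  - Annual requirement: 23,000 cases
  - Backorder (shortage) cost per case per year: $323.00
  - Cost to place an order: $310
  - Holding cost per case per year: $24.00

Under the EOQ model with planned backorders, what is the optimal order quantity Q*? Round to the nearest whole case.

Q* = √(2DS/H) · √((H + b)/b)
   = √(2 × 23,000 × 310 / 24) · √((24 + 323) / 323)
   = 770.822 × 1.0365 ≈ 798.95

799 cases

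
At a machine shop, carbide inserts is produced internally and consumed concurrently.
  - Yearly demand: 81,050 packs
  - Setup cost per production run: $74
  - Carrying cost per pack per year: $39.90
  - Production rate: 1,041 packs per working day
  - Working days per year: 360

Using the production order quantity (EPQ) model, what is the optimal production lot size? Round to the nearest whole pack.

619 packs

d = 81,050/360 = 225.1389 packs/day;  effective holding cost H(1 − d/p) = 39.9·(1 − 225.1389/1041) = 31.27076
Q* = √(2DS / H_eff) = √(2·81,050·74 / 31.27076) ≈ 619.35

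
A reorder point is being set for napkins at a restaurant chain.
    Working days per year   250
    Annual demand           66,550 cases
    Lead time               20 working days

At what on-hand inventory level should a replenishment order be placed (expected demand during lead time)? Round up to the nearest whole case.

5,324 cases

Daily demand d = 66,550 / 250 = 266.200 cases/day
Demand during lead time = 266.200 × 20 = 5,324.00
Reorder point = 5,324.00 → round up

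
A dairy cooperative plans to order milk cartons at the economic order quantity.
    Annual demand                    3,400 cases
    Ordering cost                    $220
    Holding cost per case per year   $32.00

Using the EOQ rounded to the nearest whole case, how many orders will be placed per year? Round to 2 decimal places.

Optimal lot size Q* = (2 × 3,400 × $220 / $32)^½ ≈ 216.22 → Q = 216
N = D/Q = 3,400/216 ≈ 15.741 orders/yr

15.74 orders per year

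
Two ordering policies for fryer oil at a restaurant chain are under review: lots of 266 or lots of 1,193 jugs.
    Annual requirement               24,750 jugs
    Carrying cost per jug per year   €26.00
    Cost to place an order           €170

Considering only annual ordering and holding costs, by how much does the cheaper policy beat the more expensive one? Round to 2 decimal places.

€239.85

Annual cost at Q: ordering D·S/Q plus holding Q·H/2.
TC(266) = (24,750/266)×170 + (266/2)×26 = €19,275.67
TC(1,193) = (24,750/1,193)×170 + (1,193/2)×26 = €19,035.82
Cheaper: Q = 1,193.  Difference = €239.85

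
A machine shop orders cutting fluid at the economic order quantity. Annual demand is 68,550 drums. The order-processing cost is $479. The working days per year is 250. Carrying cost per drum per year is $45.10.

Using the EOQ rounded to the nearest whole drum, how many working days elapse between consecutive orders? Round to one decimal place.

Q* = √(2·D·S / H) = √(2·68,550·479 / 45.1) = √1,456,117.5 ≈ 1,206.70 → Q = 1,207 drums
Cycle time = (working days × Q)/D = (250 × 1,207) / 68,550 = 4.402 days

4.4 days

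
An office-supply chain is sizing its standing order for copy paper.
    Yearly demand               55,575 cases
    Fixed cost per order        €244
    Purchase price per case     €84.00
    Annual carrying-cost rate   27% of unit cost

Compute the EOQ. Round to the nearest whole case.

1,094 cases

H = i·C = 0.27 × €84 = €22.6800 per case-year
Optimal lot size Q* = (2 × 55,575 × €244 / €22.68)^½ ≈ 1,093.52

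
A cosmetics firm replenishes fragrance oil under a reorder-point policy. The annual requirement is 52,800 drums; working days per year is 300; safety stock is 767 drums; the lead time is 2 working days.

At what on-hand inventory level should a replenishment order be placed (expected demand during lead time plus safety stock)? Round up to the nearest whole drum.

1,119 drums

Daily demand d = 52,800 / 300 = 176.000 drums/day
Demand during lead time = 176.000 × 2 = 352.00
Reorder point = 352.00 + 767 = 1,119.00 → round up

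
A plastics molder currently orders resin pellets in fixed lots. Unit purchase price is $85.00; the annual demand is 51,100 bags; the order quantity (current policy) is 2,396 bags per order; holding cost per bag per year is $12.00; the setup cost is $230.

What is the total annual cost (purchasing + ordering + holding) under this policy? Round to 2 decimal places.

$4,362,781.26

Annual ordering cost = (D/Q)·S = (51,100/2,396) × 230 = $4,905.26
Annual holding cost  = (Q/2)·H = (2,396/2) × 12 = $14,376.00
Purchase cost = D·C = 51,100 × 85 = $4,343,500.00
Total = $4,905.26 + $14,376.00 + $4,343,500.00 = $4,362,781.26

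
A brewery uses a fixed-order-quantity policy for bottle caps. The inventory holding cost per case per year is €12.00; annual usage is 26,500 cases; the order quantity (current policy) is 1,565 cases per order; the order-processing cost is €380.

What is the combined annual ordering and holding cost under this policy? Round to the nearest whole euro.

Orders/yr = 26,500/1,565 = 16.933; ordering cost = 16.933 × €380 = €6,434.50
Average inventory = 1,565/2 = 782.5; holding cost = 782.5 × €12 = €9,390.00
Total = €6,434.50 + €9,390.00 = €15,824.50

€15,825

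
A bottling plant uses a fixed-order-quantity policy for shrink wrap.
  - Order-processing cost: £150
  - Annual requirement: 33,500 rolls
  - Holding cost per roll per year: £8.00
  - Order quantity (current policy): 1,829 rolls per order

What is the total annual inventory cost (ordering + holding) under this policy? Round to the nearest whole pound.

Orders/yr = 33,500/1,829 = 18.316; ordering cost = 18.316 × £150 = £2,747.40
Average inventory = 1,829/2 = 914.5; holding cost = 914.5 × £8 = £7,316.00
Total = £2,747.40 + £7,316.00 = £10,063.40

£10,063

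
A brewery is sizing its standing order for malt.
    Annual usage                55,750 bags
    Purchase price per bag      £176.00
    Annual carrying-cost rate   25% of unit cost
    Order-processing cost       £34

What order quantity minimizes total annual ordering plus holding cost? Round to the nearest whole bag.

294 bags

Holding cost per bag per year: H = 25% × £176 = £44.0000
2DS/H = 2·55,750·34/44 = 86,159.09
EOQ = √86,159.09 ≈ 293.53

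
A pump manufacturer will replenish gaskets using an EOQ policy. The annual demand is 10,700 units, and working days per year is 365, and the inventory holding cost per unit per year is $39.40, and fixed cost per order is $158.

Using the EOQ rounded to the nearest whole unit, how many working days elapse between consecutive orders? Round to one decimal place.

2DS/H = 2·10,700·158/39.4 = 85,817.26
EOQ = √85,817.26 ≈ 292.95 → Q = 293 units
T = Q/D × 365 days = 293/10,700 × 365 = 9.995 days

10.0 days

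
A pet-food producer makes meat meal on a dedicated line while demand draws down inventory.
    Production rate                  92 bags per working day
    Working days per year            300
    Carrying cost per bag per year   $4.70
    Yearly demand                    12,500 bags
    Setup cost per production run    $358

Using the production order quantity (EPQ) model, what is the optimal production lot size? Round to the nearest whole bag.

1,866 bags

Daily demand d = 12,500/300 = 41.667; p = 92; 1 − d/p = 0.54710
EPQ = √(2DS / (H(1 − d/p)))
    = √(2 × 12,500 × 358 / (4.7 × 0.54710)) ≈ 1,865.64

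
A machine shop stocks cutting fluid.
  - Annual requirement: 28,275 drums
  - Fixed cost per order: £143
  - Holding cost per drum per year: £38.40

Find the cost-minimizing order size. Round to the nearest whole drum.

Q* = √(2·D·S / H) = √(2·28,275·143 / 38.4) = √210,589.8 ≈ 458.90

459 drums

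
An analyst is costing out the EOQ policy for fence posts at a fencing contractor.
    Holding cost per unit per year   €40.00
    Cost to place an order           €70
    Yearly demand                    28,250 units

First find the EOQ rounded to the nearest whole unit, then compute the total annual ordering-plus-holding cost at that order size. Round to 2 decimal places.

€12,577.77

Optimal lot size Q* = (2 × 28,250 × €70 / €40)^½ ≈ 314.44 → Q = 314 units
Ordering: D/Q × S = 28,250/314 × €70 = €6,297.77
Holding:  Q/2 × H = 314/2 × €40 = €6,280.00
Total = €6,297.77 + €6,280.00 = €12,577.77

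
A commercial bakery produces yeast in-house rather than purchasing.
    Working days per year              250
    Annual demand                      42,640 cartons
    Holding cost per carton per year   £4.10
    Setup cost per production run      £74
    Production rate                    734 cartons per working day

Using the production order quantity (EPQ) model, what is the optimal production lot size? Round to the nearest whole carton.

d = 42,640/250 = 170.5600 cartons/day;  effective holding cost H(1 − d/p) = 4.1·(1 − 170.5600/734) = 3.14728
Q* = √(2DS / H_eff) = √(2·42,640·74 / 3.14728) ≈ 1,416.03

1,416 cartons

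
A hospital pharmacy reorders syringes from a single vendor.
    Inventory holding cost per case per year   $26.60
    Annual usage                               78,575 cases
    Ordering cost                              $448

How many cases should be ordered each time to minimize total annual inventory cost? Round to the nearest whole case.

Optimal lot size Q* = (2 × 78,575 × $448 / $26.6)^½ ≈ 1,626.88

1,627 cases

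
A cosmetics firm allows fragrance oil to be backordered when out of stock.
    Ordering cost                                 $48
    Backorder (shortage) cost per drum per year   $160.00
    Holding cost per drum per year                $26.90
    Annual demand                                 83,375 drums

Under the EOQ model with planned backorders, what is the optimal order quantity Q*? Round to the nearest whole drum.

590 drums

Q* = √(2DS/H) · √((H + b)/b)
   = √(2 × 83,375 × 48 / 26.9) · √((26.9 + 160) / 160)
   = 545.478 × 1.0808 ≈ 589.55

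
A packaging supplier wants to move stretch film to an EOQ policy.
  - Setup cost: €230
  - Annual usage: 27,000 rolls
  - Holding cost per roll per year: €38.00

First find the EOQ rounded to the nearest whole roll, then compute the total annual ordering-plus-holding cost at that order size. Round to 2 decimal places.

Q* = √(2·D·S / H) = √(2·27,000·230 / 38) = √326,842.1 ≈ 571.70 → Q = 572 rolls
Ordering: D/Q × S = 27,000/572 × €230 = €10,856.64
Holding:  Q/2 × H = 572/2 × €38 = €10,868.00
Total = €10,856.64 + €10,868.00 = €21,724.64

€21,724.64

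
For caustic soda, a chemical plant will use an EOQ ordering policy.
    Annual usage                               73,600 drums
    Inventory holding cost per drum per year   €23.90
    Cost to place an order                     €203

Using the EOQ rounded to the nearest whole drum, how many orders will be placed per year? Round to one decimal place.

Q* = √(2·D·S / H) = √(2·73,600·203 / 23.9) = √1,250,276.2 ≈ 1,118.16 → Q = 1,118
Orders per year = D/Q = 73,600 / 1,118 = 65.832

65.8 orders per year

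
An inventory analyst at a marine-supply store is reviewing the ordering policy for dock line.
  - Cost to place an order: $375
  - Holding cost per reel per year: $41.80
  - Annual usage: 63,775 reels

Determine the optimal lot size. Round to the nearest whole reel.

1,070 reels

2DS/H = 2·63,775·375/41.8 = 1,144,288.28
EOQ = √1,144,288.28 ≈ 1,069.71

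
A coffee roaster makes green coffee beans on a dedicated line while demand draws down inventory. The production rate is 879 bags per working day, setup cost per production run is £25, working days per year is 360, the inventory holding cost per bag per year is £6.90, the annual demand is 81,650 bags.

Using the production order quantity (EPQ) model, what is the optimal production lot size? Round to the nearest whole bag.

d = 81,650/360 = 226.8056 bags/day;  effective holding cost H(1 − d/p) = 6.9·(1 − 226.8056/879) = 5.11962
Q* = √(2DS / H_eff) = √(2·81,650·25 / 5.11962) ≈ 892.99

893 bags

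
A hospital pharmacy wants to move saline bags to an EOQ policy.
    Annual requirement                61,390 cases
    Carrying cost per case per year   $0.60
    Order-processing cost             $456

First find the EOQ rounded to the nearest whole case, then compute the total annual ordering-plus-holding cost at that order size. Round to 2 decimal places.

$5,795.91

2DS/H = 2·61,390·456/0.6 = 93,312,800.00
EOQ = √93,312,800.00 ≈ 9,659.86 → Q = 9,660 cases
Annual ordering cost = (D/Q)·S = (61,390/9,660) × 456 = $2,897.91
Annual holding cost  = (Q/2)·H = (9,660/2) × 0.6 = $2,898.00
Total = $2,897.91 + $2,898.00 = $5,795.91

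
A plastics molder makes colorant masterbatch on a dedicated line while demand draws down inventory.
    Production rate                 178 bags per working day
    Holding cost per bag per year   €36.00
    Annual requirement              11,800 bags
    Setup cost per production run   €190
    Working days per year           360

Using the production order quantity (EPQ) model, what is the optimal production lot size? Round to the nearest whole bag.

d = 11,800/360 = 32.7778 bags/day;  effective holding cost H(1 − d/p) = 36·(1 − 32.7778/178) = 29.37079
Q* = √(2DS / H_eff) = √(2·11,800·190 / 29.37079) ≈ 390.73

391 bags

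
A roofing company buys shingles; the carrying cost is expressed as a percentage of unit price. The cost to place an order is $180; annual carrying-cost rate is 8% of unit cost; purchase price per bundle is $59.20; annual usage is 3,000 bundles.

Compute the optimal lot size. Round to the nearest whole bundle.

H = i·C = 0.08 × $59.2 = $4.7360 per bundle-year
Q* = √(2·D·S / H) = √(2·3,000·180 / 4.736) = √228,040.5 ≈ 477.54

478 bundles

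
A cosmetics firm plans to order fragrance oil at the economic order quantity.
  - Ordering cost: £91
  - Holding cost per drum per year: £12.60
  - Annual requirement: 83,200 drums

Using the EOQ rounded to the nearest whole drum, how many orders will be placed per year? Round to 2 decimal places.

Optimal lot size Q* = (2 × 83,200 × £91 / £12.6)^½ ≈ 1,096.26 → Q = 1,096
N = D/Q = 83,200/1,096 ≈ 75.912 orders/yr

75.91 orders per year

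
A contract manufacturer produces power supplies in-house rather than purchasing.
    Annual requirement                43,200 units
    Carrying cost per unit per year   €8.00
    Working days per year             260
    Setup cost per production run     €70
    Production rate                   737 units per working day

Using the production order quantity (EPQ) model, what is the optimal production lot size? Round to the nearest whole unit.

988 units

d = 43,200/260 = 166.1538 units/day;  effective holding cost H(1 − d/p) = 8·(1 − 166.1538/737) = 6.19643
Q* = √(2DS / H_eff) = √(2·43,200·70 / 6.19643) ≈ 987.95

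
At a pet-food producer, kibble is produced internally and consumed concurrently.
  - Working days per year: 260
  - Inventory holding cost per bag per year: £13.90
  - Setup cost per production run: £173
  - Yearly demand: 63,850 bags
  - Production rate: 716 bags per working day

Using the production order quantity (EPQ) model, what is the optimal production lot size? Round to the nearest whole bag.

d = 63,850/260 = 245.5769 bags/day;  effective holding cost H(1 − d/p) = 13.9·(1 − 245.5769/716) = 9.13252
Q* = √(2DS / H_eff) = √(2·63,850·173 / 9.13252) ≈ 1,555.33

1,555 bags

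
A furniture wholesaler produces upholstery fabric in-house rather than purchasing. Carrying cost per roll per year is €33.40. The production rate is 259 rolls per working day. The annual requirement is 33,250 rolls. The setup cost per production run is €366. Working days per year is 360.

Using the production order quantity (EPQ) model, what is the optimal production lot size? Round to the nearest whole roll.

1,064 rolls

d = 33,250/360 = 92.3611 rolls/day;  effective holding cost H(1 − d/p) = 33.4·(1 − 92.3611/259) = 21.48934
Q* = √(2DS / H_eff) = √(2·33,250·366 / 21.48934) ≈ 1,064.24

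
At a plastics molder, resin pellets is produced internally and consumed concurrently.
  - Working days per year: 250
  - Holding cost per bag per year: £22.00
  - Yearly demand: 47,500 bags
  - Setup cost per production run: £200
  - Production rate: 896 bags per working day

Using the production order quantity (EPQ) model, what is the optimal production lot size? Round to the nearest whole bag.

1,047 bags

Daily demand d = 47,500/250 = 190.000; p = 896; 1 − d/p = 0.78795
EPQ = √(2DS / (H(1 − d/p)))
    = √(2 × 47,500 × 200 / (22 × 0.78795)) ≈ 1,046.93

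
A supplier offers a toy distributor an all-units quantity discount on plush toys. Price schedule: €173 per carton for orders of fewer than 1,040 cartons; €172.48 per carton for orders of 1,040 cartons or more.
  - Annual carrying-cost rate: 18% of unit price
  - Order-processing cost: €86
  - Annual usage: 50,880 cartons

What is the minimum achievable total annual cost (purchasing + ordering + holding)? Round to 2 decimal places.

H₁ = 18%×€173 = €31.1400;  H₂ = 18%×€172.48 = €31.0464
EOQ₁ = √(2×50,880×86/31.1400) = 530.13  (< 1,040, feasible at tier 1)
EOQ₂ = √(2×50,880×86/31.0464) = 530.92  (< 1,040 → use Q = 1,040 at tier-2 price)
TC(tier 1 (EOQ₁), Q≈530.1) = €8,818,748.10
TC(tier 2, Q≈1,040.0) = €8,796,133.91
Minimum at tier 2: €8,796,133.91

€8,796,133.91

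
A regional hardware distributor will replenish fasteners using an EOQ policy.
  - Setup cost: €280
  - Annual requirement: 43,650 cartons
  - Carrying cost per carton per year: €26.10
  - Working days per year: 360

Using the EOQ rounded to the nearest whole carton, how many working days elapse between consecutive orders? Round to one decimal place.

8.0 days

EOQ = √(2DS/H) = √(2 × 43,650 × 280 / 26.1)
    = √(936,551.72) ≈ 967.76 → Q = 968 cartons
Days between orders = 360 / (D/Q) = 360 / 45.093 ≈ 7.984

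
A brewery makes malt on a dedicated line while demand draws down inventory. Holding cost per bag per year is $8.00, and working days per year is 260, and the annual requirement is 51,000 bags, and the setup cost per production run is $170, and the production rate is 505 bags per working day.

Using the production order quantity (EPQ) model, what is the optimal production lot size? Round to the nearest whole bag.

d = 51,000/260 = 196.1538 bags/day;  effective holding cost H(1 − d/p) = 8·(1 − 196.1538/505) = 4.89261
Q* = √(2DS / H_eff) = √(2·51,000·170 / 4.89261) ≈ 1,882.58

1,883 bags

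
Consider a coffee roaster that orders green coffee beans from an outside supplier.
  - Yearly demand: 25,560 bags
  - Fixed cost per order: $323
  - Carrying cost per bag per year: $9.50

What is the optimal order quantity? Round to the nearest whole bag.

1,318 bags

Optimal lot size Q* = (2 × 25,560 × $323 / $9.5)^½ ≈ 1,318.36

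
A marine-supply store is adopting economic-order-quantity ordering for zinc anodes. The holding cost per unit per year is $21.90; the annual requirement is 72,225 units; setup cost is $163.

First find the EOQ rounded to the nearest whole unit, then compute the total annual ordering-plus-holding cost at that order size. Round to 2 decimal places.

EOQ = √(2DS/H) = √(2 × 72,225 × 163 / 21.9)
    = √(1,075,130.14) ≈ 1,036.88 → Q = 1,037 units
Orders/yr = 72,225/1,037 = 69.648; ordering cost = 69.648 × $163 = $11,352.63
Average inventory = 1,037/2 = 518.5; holding cost = 518.5 × $21.9 = $11,355.15
Total = $11,352.63 + $11,355.15 = $22,707.78

$22,707.78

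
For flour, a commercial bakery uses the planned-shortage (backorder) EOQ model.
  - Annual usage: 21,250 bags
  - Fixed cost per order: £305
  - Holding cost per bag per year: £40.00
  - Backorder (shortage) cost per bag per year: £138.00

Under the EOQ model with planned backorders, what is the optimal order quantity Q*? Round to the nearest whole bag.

647 bags

Basic EOQ = √(2·21,250·305/40) = 569.265
Backorder adjustment √((H+b)/b) = √((40+138)/138) = 1.1357
Q* = 569.265 × 1.1357 ≈ 646.52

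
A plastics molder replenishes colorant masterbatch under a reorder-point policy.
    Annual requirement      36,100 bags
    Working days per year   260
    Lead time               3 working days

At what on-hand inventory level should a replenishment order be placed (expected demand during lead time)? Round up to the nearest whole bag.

417 bags

Daily demand d = 36,100 / 260 = 138.846 bags/day
Demand during lead time = 138.846 × 3 = 416.54
Reorder point = 416.54 → round up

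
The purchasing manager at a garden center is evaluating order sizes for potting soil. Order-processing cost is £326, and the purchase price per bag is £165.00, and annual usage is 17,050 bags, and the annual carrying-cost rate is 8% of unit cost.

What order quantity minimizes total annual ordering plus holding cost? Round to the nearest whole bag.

H = i·C = 0.08 × £165 = £13.2000 per bag-year
EOQ = √(2DS/H) = √(2 × 17,050 × 326 / 13.2)
    = √(842,166.67) ≈ 917.70

918 bags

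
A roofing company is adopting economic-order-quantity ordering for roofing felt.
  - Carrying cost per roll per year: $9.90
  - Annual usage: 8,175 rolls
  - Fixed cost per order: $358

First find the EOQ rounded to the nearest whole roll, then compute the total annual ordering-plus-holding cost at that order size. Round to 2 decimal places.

Optimal lot size Q* = (2 × 8,175 × $358 / $9.9)^½ ≈ 768.92 → Q = 769 rolls
Orders/yr = 8,175/769 = 10.631; ordering cost = 10.631 × $358 = $3,805.79
Average inventory = 769/2 = 384.5; holding cost = 384.5 × $9.9 = $3,806.55
Total = $3,805.79 + $3,806.55 = $7,612.34

$7,612.34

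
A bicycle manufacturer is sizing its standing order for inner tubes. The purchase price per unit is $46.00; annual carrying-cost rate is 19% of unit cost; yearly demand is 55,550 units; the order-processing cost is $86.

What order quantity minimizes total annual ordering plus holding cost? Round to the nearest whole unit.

H = i·C = 0.19 × $46 = $8.7400 per unit-year
Q* = √(2·D·S / H) = √(2·55,550·86 / 8.74) = √1,093,203.7 ≈ 1,045.56

1,046 units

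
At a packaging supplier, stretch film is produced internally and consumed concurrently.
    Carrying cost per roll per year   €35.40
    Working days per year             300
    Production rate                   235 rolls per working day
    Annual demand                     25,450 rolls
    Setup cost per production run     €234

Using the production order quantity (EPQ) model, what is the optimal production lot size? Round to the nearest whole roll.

726 rolls

Daily demand d = 25,450/300 = 84.833; p = 235; 1 − d/p = 0.63901
EPQ = √(2DS / (H(1 − d/p)))
    = √(2 × 25,450 × 234 / (35.4 × 0.63901)) ≈ 725.63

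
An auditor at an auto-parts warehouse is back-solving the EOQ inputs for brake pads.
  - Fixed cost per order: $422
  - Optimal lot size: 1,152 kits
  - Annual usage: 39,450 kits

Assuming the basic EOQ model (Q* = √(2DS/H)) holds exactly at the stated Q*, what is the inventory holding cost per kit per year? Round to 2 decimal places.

From Q* = √(2DS/H) ⇒ Q*² = 2DS/H.
H = 2DS / Q² = 2 × 39,450 × 422 / 1,152² = 25.0891

$25.09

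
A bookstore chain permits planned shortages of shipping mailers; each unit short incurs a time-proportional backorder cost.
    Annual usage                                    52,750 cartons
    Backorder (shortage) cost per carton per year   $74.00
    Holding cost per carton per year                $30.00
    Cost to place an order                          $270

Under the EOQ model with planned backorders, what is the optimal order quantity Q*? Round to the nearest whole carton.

1,155 cartons

Q* = √(2DS/H) · √((H + b)/b)
   = √(2 × 52,750 × 270 / 30) · √((30 + 74) / 74)
   = 974.423 × 1.1855 ≈ 1,155.18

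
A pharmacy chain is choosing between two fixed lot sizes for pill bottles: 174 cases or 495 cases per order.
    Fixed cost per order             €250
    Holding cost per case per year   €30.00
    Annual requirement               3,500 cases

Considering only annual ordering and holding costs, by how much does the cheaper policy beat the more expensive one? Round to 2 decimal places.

€1,553.94

For each Q, cost = (D/Q)·S + (Q/2)·H.
TC(174) = (3,500/174)×250 + (174/2)×30 = €7,638.74
TC(495) = (3,500/495)×250 + (495/2)×30 = €9,192.68
Lots of 174 are cheaper by €1,553.94.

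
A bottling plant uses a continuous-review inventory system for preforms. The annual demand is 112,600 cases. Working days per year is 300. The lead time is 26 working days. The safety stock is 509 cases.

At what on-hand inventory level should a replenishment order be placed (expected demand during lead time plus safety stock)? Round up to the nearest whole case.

Daily demand d = 112,600 / 300 = 375.333 cases/day
Demand during lead time = 375.333 × 26 = 9,758.67
Reorder point = 9,758.67 + 509 = 10,267.67 → round up

10,268 cases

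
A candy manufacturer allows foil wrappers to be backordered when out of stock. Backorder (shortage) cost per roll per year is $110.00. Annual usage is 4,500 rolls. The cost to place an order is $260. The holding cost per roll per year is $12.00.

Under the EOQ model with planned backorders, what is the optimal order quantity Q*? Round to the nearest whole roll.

465 rolls

Basic EOQ = √(2·4,500·260/12) = 441.588
Backorder adjustment √((H+b)/b) = √((12+110)/110) = 1.0531
Q* = 441.588 × 1.0531 ≈ 465.05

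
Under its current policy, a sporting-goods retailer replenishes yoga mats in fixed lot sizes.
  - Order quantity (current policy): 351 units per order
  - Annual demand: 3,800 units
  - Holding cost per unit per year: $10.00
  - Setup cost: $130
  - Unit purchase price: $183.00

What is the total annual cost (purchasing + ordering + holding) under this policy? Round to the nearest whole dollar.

$698,562

Annual ordering cost = (D/Q)·S = (3,800/351) × 130 = $1,407.41
Annual holding cost  = (Q/2)·H = (351/2) × 10 = $1,755.00
Purchase cost = D·C = 3,800 × 183 = $695,400.00
Total = $1,407.41 + $1,755.00 + $695,400.00 = $698,562.41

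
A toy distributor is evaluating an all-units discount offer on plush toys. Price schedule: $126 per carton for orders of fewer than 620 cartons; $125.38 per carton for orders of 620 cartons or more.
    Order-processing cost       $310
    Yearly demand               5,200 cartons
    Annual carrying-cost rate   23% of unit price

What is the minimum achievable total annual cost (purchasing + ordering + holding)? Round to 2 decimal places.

$663,515.59

H₁ = 23%×$126 = $28.9800;  H₂ = 23%×$125.38 = $28.8374
EOQ₁ = √(2×5,200×310/28.9800) = 333.54  (< 620, feasible at tier 1)
EOQ₂ = √(2×5,200×310/28.8374) = 334.36  (< 620 → use Q = 620 at tier-2 price)
TC(tier 1 (EOQ₁), Q≈333.5) = $664,866.00
TC(tier 2, Q≈620.0) = $663,515.59
Minimum at tier 2: $663,515.59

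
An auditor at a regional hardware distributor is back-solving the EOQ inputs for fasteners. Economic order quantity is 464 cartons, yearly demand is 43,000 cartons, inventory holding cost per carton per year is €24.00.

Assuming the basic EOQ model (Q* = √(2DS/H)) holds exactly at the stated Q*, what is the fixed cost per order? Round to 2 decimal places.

Since Q* = (2DS/H)^½, squaring gives Q*²·H = 2DS.
S = Q²H / (2D) = 464² × 24 / (2 × 43,000) = 60.0826

€60.08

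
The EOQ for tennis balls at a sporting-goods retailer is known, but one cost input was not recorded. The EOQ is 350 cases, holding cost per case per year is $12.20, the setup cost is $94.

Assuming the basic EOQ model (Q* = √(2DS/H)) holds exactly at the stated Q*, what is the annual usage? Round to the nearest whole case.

EOQ relation: Q² = 2DS/H, so rearrange for the unknown.
D = Q²H / (2S) = 350² × 12.2 / (2 × 94) = 7,949.47

7,949 cases per year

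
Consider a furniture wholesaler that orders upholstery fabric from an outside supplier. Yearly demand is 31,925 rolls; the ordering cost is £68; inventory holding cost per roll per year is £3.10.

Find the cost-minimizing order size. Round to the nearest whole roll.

Optimal lot size Q* = (2 × 31,925 × £68 / £3.1)^½ ≈ 1,183.46

1,183 rolls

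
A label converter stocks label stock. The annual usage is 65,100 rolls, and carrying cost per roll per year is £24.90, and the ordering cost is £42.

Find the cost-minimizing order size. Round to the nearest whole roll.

469 rolls

Optimal lot size Q* = (2 × 65,100 × £42 / £24.9)^½ ≈ 468.63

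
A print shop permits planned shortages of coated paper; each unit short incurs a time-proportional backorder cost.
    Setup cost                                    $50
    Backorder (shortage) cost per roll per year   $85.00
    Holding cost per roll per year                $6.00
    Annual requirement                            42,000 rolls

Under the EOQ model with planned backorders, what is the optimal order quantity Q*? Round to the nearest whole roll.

Q* = √(2DS/H) · √((H + b)/b)
   = √(2 × 42,000 × 50 / 6) · √((6 + 85) / 85)
   = 836.660 × 1.0347 ≈ 865.69

866 rolls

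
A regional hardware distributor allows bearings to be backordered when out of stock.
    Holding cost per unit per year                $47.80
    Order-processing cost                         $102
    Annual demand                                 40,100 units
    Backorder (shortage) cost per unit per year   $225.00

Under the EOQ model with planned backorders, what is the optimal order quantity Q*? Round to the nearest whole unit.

Basic EOQ = √(2·40,100·102/47.8) = 413.688
Backorder adjustment √((H+b)/b) = √((47.8+225)/225) = 1.1011
Q* = 413.688 × 1.1011 ≈ 455.52

456 units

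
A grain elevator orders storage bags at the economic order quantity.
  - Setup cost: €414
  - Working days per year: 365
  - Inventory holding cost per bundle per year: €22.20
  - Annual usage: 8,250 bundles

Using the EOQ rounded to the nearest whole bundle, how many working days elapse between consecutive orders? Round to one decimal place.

24.6 days

EOQ = √(2DS/H) = √(2 × 8,250 × 414 / 22.2)
    = √(307,702.70) ≈ 554.71 → Q = 555 bundles
Days between orders = 365 / (D/Q) = 365 / 14.865 ≈ 24.555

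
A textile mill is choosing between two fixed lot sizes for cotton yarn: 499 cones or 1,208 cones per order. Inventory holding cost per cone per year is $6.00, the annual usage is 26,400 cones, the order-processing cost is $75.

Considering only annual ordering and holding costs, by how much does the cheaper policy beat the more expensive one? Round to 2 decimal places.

TC(Q) = (D/Q)S + (Q/2)H
TC(499) = (26,400/499)×75 + (499/2)×6 = $5,464.94
TC(1,208) = (26,400/1,208)×75 + (1,208/2)×6 = $5,263.07
|ΔTC| = |$5,464.94 − $5,263.07| = $201.86

$201.86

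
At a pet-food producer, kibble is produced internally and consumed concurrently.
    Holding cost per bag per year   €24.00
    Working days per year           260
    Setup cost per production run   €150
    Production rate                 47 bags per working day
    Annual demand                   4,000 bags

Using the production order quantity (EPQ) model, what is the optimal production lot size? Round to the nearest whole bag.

273 bags

Daily demand d = 4,000/260 = 15.385; p = 47; 1 − d/p = 0.67267
EPQ = √(2DS / (H(1 − d/p)))
    = √(2 × 4,000 × 150 / (24 × 0.67267)) ≈ 272.64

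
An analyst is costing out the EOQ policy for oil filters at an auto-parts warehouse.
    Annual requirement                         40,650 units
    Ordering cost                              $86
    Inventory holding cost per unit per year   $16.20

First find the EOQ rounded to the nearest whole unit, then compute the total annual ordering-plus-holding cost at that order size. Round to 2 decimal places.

2DS/H = 2·40,650·86/16.2 = 431,592.59
EOQ = √431,592.59 ≈ 656.96 → Q = 657 units
Orders/yr = 40,650/657 = 61.872; ordering cost = 61.872 × $86 = $5,321.00
Average inventory = 657/2 = 328.5; holding cost = 328.5 × $16.2 = $5,321.70
Total = $5,321.00 + $5,321.70 = $10,642.70

$10,642.70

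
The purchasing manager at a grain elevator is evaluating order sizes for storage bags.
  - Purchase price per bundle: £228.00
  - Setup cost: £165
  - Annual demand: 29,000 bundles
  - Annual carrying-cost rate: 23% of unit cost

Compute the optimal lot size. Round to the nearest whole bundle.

Holding cost per bundle per year: H = 23% × £228 = £52.4400
EOQ = √(2DS/H) = √(2 × 29,000 × 165 / 52.44)
    = √(182,494.28) ≈ 427.19

427 bundles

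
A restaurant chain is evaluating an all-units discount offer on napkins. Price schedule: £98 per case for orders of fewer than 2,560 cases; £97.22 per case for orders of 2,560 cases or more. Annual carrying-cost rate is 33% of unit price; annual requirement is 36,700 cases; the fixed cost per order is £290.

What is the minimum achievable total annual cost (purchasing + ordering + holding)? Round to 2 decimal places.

£3,613,197.15

H₁ = 33%×£98 = £32.3400;  H₂ = 33%×£97.22 = £32.0826
EOQ₁ = √(2×36,700×290/32.3400) = 811.29  (< 2,560, feasible at tier 1)
EOQ₂ = √(2×36,700×290/32.0826) = 814.54  (< 2,560 → use Q = 2,560 at tier-2 price)
TC(tier 1 (EOQ₁), Q≈811.3) = £3,622,837.17
TC(tier 2, Q≈2,560.0) = £3,613,197.15
Minimum at tier 2: £3,613,197.15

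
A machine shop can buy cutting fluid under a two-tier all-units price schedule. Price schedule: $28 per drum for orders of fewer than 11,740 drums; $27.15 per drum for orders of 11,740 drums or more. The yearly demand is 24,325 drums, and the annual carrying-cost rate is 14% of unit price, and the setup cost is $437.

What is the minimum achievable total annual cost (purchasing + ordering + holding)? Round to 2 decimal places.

H₁ = 14%×$28 = $3.9200;  H₂ = 14%×$27.15 = $3.8010
EOQ₁ = √(2×24,325×437/3.9200) = 2,328.84  (< 11,740, feasible at tier 1)
EOQ₂ = √(2×24,325×437/3.8010) = 2,365.01  (< 11,740 → use Q = 11,740 at tier-2 price)
TC(tier 1 (EOQ₁), Q≈2,328.8) = $690,229.04
TC(tier 2, Q≈11,740.0) = $683,641.07
Minimum at tier 2: $683,641.07

$683,641.07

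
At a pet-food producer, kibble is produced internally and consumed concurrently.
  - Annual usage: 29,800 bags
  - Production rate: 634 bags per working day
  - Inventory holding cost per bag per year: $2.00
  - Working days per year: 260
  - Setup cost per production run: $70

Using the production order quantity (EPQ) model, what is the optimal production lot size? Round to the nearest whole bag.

Daily demand d = 29,800/260 = 114.615; p = 634; 1 − d/p = 0.81922
EPQ = √(2DS / (H(1 − d/p)))
    = √(2 × 29,800 × 70 / (2 × 0.81922)) ≈ 1,595.72

1,596 bags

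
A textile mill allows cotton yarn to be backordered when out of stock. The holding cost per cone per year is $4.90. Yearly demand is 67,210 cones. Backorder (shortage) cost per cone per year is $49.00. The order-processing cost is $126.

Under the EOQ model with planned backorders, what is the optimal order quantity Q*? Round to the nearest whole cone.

Q* = √(2DS/H) · √((H + b)/b)
   = √(2 × 67,210 × 126 / 4.9) · √((4.9 + 49) / 49)
   = 1,859.170 × 1.0488 ≈ 1,949.91

1,950 cones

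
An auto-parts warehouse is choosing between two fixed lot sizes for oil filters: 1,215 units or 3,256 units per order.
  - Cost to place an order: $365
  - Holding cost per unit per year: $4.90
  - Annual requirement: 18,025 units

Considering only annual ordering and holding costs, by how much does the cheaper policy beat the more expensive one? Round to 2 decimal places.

Annual cost at Q: ordering D·S/Q plus holding Q·H/2.
TC(1,215) = (18,025/1,215)×365 + (1,215/2)×4.9 = $8,391.67
TC(3,256) = (18,025/3,256)×365 + (3,256/2)×4.9 = $9,997.82
|ΔTC| = |$8,391.67 − $9,997.82| = $1,606.15

$1,606.15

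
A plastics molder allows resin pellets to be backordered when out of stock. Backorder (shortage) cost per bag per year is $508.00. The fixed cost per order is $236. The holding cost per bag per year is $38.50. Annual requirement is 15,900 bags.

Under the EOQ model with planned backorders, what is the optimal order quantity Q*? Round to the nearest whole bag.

Q* = √(2DS/H) · √((H + b)/b)
   = √(2 × 15,900 × 236 / 38.5) · √((38.5 + 508) / 508)
   = 441.509 × 1.0372 ≈ 457.93

458 bags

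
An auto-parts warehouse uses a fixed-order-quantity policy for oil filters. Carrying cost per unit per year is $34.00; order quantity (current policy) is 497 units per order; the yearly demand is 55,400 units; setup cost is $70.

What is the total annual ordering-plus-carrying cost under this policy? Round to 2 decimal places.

$16,251.82

Orders/yr = 55,400/497 = 111.469; ordering cost = 111.469 × $70 = $7,802.82
Average inventory = 497/2 = 248.5; holding cost = 248.5 × $34 = $8,449.00
Total = $7,802.82 + $8,449.00 = $16,251.82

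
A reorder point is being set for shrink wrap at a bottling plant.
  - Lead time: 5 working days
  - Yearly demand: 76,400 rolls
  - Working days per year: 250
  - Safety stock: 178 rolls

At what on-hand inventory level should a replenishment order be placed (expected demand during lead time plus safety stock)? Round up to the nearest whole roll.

1,706 rolls

Daily demand d = 76,400 / 250 = 305.600 rolls/day
Demand during lead time = 305.600 × 5 = 1,528.00
Reorder point = 1,528.00 + 178 = 1,706.00 → round up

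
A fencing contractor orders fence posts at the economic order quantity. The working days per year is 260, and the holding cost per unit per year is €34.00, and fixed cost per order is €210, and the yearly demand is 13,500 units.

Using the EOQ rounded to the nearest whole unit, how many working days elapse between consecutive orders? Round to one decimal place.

Optimal lot size Q* = (2 × 13,500 × €210 / €34)^½ ≈ 408.37 → Q = 408 units
Cycle time = (working days × Q)/D = (260 × 408) / 13,500 = 7.858 days

7.9 days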